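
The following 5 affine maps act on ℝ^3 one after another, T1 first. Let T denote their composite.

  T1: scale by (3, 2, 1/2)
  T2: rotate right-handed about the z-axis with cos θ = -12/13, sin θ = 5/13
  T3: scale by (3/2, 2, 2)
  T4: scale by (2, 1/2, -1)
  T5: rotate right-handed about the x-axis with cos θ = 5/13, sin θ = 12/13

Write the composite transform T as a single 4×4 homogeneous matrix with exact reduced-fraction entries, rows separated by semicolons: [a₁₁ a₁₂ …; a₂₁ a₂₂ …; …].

T = [-108/13 -30/13 0 0; 75/169 -120/169 12/13 0; 180/169 -288/169 -5/13 0; 0 0 0 1]

T1 = [3 0 0 0; 0 2 0 0; 0 0 1/2 0; 0 0 0 1]
T2·T1 = [-36/13 -10/13 0 0; 15/13 -24/13 0 0; 0 0 1/2 0; 0 0 0 1]
T3·…·T1 = [-54/13 -15/13 0 0; 30/13 -48/13 0 0; 0 0 1 0; 0 0 0 1]
T4·…·T1 = [-108/13 -30/13 0 0; 15/13 -24/13 0 0; 0 0 -1 0; 0 0 0 1]
T5·…·T1 = [-108/13 -30/13 0 0; 75/169 -120/169 12/13 0; 180/169 -288/169 -5/13 0; 0 0 0 1]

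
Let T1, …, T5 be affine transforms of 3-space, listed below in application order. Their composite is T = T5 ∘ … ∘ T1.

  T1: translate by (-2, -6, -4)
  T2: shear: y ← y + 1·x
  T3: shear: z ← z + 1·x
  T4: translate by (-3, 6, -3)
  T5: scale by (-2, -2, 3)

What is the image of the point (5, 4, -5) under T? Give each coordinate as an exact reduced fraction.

T(p) = (0, -14, -27)

T1 translate by (-2, -6, -4): (5, 4, -5) → (3, -2, -9)
T2 shear: y ← y + 1·x: (3, -2, -9) → (3, 1, -9)
T3 shear: z ← z + 1·x: (3, 1, -9) → (3, 1, -6)
T4 translate by (-3, 6, -3): (3, 1, -6) → (0, 7, -9)
T5 scale by (-2, -2, 3): (0, 7, -9) → (0, -14, -27)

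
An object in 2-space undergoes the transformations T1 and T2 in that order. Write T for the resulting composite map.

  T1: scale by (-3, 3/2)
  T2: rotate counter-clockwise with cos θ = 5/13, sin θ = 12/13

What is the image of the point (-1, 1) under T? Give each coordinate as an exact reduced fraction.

T(p) = (-3/13, 87/26)

T1 scale by (-3, 3/2): (-1, 1) → (3, 3/2)
T2 rotate counter-clockwise with cos θ = 5/13, sin θ = 12/13: (3, 3/2) → (-3/13, 87/26)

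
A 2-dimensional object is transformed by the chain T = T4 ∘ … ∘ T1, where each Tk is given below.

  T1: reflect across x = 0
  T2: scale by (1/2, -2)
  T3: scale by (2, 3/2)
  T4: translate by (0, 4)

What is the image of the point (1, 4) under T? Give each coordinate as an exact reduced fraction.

T(p) = (-1, -8)

T1 reflect across x = 0: (1, 4) → (-1, 4)
T2 scale by (1/2, -2): (-1, 4) → (-1/2, -8)
T3 scale by (2, 3/2): (-1/2, -8) → (-1, -12)
T4 translate by (0, 4): (-1, -12) → (-1, -8)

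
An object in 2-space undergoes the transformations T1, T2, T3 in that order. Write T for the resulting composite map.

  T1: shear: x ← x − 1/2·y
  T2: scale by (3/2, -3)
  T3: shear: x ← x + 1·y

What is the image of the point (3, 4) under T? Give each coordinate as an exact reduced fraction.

T(p) = (-21/2, -12)

T1 shear: x ← x − 1/2·y: (3, 4) → (1, 4)
T2 scale by (3/2, -3): (1, 4) → (3/2, -12)
T3 shear: x ← x + 1·y: (3/2, -12) → (-21/2, -12)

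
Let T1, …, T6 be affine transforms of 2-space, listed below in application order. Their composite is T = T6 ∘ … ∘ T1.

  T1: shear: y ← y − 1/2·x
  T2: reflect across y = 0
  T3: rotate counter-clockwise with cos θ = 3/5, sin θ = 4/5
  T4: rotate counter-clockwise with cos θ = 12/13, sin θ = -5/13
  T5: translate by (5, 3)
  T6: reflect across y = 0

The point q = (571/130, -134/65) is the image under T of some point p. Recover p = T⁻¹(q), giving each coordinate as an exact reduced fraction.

p = (-1, 0)

T1 = [1 0 0; -1/2 1 0; 0 0 1]
T2·T1 = [1 0 0; 1/2 -1 0; 0 0 1]
T3·…·T1 = [1/5 4/5 0; 11/10 -3/5 0; 0 0 1]
T4·…·T1 = [79/130 33/65 0; 61/65 -56/65 0; 0 0 1]
T5·…·T1 = [79/130 33/65 5; 61/65 -56/65 3; 0 0 1]
T6·…·T1 = [79/130 33/65 5; -61/65 56/65 -3; 0 0 1]
det M = 1; M⁻¹ = [56/65 -33/65 -379/65; 61/65 79/130 -373/130; 0 0 1]
M⁻¹ · (571/130, -134/65)ᵀ = (-1, 0)ᵀ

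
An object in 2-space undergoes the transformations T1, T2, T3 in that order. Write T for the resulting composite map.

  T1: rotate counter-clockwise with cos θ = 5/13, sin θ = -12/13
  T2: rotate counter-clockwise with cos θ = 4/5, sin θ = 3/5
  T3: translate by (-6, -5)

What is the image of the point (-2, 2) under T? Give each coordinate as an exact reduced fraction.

T(p) = (-436/65, -147/65)

T1 rotate counter-clockwise with cos θ = 5/13, sin θ = -12/13: (-2, 2) → (14/13, 34/13)
T2 rotate counter-clockwise with cos θ = 4/5, sin θ = 3/5: (14/13, 34/13) → (-46/65, 178/65)
T3 translate by (-6, -5): (-46/65, 178/65) → (-436/65, -147/65)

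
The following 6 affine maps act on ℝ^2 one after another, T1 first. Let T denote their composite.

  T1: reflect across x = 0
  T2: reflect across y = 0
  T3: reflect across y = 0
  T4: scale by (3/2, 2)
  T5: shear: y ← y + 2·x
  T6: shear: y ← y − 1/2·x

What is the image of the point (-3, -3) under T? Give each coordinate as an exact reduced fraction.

T1 reflect across x = 0: (-3, -3) → (3, -3)
T2 reflect across y = 0: (3, -3) → (3, 3)
T3 reflect across y = 0: (3, 3) → (3, -3)
T4 scale by (3/2, 2): (3, -3) → (9/2, -6)
T5 shear: y ← y + 2·x: (9/2, -6) → (9/2, 3)
T6 shear: y ← y − 1/2·x: (9/2, 3) → (9/2, 3/4)

T(p) = (9/2, 3/4)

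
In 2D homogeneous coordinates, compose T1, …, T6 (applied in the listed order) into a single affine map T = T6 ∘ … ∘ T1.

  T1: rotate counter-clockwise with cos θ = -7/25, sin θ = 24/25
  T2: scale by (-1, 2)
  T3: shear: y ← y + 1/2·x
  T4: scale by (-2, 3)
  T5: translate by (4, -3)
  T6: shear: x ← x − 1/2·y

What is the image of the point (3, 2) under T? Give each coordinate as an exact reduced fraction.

T1 rotate counter-clockwise with cos θ = -7/25, sin θ = 24/25: (3, 2) → (-69/25, 58/25)
T2 scale by (-1, 2): (-69/25, 58/25) → (69/25, 116/25)
T3 shear: y ← y + 1/2·x: (69/25, 116/25) → (69/25, 301/50)
T4 scale by (-2, 3): (69/25, 301/50) → (-138/25, 903/50)
T5 translate by (4, -3): (-138/25, 903/50) → (-38/25, 753/50)
T6 shear: x ← x − 1/2·y: (-38/25, 753/50) → (-181/20, 753/50)

T(p) = (-181/20, 753/50)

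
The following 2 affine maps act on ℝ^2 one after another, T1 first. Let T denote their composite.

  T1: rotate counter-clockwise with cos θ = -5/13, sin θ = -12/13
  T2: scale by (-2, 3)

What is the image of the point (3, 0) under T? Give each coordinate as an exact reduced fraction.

T(p) = (30/13, -108/13)

T1 rotate counter-clockwise with cos θ = -5/13, sin θ = -12/13: (3, 0) → (-15/13, -36/13)
T2 scale by (-2, 3): (-15/13, -36/13) → (30/13, -108/13)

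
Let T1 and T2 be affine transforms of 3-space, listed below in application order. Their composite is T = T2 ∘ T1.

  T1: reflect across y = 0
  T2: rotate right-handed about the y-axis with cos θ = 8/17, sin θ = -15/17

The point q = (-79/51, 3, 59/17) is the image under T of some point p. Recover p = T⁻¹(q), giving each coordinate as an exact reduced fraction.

p = (7/3, -3, 3)

T1 = [1 0 0 0; 0 -1 0 0; 0 0 1 0; 0 0 0 1]
T2·T1 = [8/17 0 -15/17 0; 0 -1 0 0; 15/17 0 8/17 0; 0 0 0 1]
det M = -1; M⁻¹ = [8/17 0 15/17 0; 0 -1 0 0; -15/17 0 8/17 0; 0 0 0 1]
M⁻¹ · (-79/51, 3, 59/17)ᵀ = (7/3, -3, 3)ᵀ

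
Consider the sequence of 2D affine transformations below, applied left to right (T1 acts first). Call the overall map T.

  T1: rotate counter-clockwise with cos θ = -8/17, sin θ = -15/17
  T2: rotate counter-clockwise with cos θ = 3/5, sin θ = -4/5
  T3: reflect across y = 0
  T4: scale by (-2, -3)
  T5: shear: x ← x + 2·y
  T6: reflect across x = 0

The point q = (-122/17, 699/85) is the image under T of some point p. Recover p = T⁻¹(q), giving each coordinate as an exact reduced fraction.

p = (-5, -2)

T1 = [-8/17 15/17 0; -15/17 -8/17 0; 0 0 1]
T2·T1 = [-84/85 13/85 0; -13/85 -84/85 0; 0 0 1]
T3·…·T1 = [-84/85 13/85 0; 13/85 84/85 0; 0 0 1]
T4·…·T1 = [168/85 -26/85 0; -39/85 -252/85 0; 0 0 1]
T5·…·T1 = [18/17 -106/17 0; -39/85 -252/85 0; 0 0 1]
T6·…·T1 = [-18/17 106/17 0; -39/85 -252/85 0; 0 0 1]
det M = 6; M⁻¹ = [-42/85 -53/51 0; 13/170 -3/17 0; 0 0 1]
M⁻¹ · (-122/17, 699/85)ᵀ = (-5, -2)ᵀ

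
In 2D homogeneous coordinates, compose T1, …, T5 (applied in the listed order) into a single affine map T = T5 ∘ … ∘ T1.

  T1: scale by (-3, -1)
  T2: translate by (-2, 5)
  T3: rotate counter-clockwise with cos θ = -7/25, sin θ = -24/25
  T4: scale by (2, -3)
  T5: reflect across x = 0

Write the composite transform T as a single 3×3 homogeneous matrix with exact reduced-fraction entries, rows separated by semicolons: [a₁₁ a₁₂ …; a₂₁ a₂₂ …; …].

T1 = [-3 0 0; 0 -1 0; 0 0 1]
T2·T1 = [-3 0 -2; 0 -1 5; 0 0 1]
T3·…·T1 = [21/25 -24/25 134/25; 72/25 7/25 13/25; 0 0 1]
T4·…·T1 = [42/25 -48/25 268/25; -216/25 -21/25 -39/25; 0 0 1]
T5·…·T1 = [-42/25 48/25 -268/25; -216/25 -21/25 -39/25; 0 0 1]

T = [-42/25 48/25 -268/25; -216/25 -21/25 -39/25; 0 0 1]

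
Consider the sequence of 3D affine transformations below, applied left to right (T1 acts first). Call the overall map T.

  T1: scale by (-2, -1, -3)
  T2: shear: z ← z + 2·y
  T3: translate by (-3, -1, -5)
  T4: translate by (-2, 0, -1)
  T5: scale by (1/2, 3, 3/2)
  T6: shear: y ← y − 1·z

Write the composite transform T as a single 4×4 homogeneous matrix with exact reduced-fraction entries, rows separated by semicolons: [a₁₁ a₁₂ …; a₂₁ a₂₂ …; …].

T1 = [-2 0 0 0; 0 -1 0 0; 0 0 -3 0; 0 0 0 1]
T2·T1 = [-2 0 0 0; 0 -1 0 0; 0 -2 -3 0; 0 0 0 1]
T3·…·T1 = [-2 0 0 -3; 0 -1 0 -1; 0 -2 -3 -5; 0 0 0 1]
T4·…·T1 = [-2 0 0 -5; 0 -1 0 -1; 0 -2 -3 -6; 0 0 0 1]
T5·…·T1 = [-1 0 0 -5/2; 0 -3 0 -3; 0 -3 -9/2 -9; 0 0 0 1]
T6·…·T1 = [-1 0 0 -5/2; 0 0 9/2 6; 0 -3 -9/2 -9; 0 0 0 1]

T = [-1 0 0 -5/2; 0 0 9/2 6; 0 -3 -9/2 -9; 0 0 0 1]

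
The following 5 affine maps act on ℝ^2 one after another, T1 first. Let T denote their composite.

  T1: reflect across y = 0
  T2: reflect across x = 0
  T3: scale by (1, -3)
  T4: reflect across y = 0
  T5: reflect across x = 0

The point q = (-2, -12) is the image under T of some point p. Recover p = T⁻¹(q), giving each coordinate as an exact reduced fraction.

p = (-2, 4)

T1 = [1 0 0; 0 -1 0; 0 0 1]
T2·T1 = [-1 0 0; 0 -1 0; 0 0 1]
T3·…·T1 = [-1 0 0; 0 3 0; 0 0 1]
T4·…·T1 = [-1 0 0; 0 -3 0; 0 0 1]
T5·…·T1 = [1 0 0; 0 -3 0; 0 0 1]
det M = -3; M⁻¹ = [1 0 0; 0 -1/3 0; 0 0 1]
M⁻¹ · (-2, -12)ᵀ = (-2, 4)ᵀ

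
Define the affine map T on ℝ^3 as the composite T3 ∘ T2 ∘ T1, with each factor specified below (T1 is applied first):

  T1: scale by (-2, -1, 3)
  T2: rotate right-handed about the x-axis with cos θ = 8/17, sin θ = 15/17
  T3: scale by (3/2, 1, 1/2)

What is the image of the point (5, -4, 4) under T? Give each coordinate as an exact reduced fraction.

T1 scale by (-2, -1, 3): (5, -4, 4) → (-10, 4, 12)
T2 rotate right-handed about the x-axis with cos θ = 8/17, sin θ = 15/17: (-10, 4, 12) → (-10, -148/17, 156/17)
T3 scale by (3/2, 1, 1/2): (-10, -148/17, 156/17) → (-15, -148/17, 78/17)

T(p) = (-15, -148/17, 78/17)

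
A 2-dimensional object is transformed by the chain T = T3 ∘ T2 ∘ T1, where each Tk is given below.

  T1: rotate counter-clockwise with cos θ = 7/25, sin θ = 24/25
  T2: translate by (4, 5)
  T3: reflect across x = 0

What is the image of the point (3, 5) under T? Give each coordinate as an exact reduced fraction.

T(p) = (-1/25, 232/25)

T1 rotate counter-clockwise with cos θ = 7/25, sin θ = 24/25: (3, 5) → (-99/25, 107/25)
T2 translate by (4, 5): (-99/25, 107/25) → (1/25, 232/25)
T3 reflect across x = 0: (1/25, 232/25) → (-1/25, 232/25)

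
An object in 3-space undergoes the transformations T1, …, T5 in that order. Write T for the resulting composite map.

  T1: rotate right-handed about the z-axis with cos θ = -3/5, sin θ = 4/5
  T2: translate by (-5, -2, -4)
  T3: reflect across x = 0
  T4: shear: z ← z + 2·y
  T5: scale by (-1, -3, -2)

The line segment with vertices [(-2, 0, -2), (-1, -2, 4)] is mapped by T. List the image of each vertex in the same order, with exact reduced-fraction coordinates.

T1 rotate right-handed about the z-axis with cos θ = -3/5, sin θ = 4/5: (-2, 0, -2) → (6/5, -8/5, -2); (-1, -2, 4) → (11/5, 2/5, 4)
T2 translate by (-5, -2, -4): (6/5, -8/5, -2) → (-19/5, -18/5, -6); (11/5, 2/5, 4) → (-14/5, -8/5, 0)
T3 reflect across x = 0: (-19/5, -18/5, -6) → (19/5, -18/5, -6); (-14/5, -8/5, 0) → (14/5, -8/5, 0)
T4 shear: z ← z + 2·y: (19/5, -18/5, -6) → (19/5, -18/5, -66/5); (14/5, -8/5, 0) → (14/5, -8/5, -16/5)
T5 scale by (-1, -3, -2): (19/5, -18/5, -66/5) → (-19/5, 54/5, 132/5); (14/5, -8/5, -16/5) → (-14/5, 24/5, 32/5)

image vertices: (-19/5, 54/5, 132/5), (-14/5, 24/5, 32/5)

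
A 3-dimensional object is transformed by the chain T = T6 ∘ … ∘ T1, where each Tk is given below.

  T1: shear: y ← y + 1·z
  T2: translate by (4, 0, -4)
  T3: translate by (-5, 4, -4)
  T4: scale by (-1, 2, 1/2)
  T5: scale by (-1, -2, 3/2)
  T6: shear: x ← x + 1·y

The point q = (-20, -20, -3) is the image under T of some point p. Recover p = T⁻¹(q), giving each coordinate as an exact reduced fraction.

T1 = [1 0 0 0; 0 1 1 0; 0 0 1 0; 0 0 0 1]
T2·T1 = [1 0 0 4; 0 1 1 0; 0 0 1 -4; 0 0 0 1]
T3·…·T1 = [1 0 0 -1; 0 1 1 4; 0 0 1 -8; 0 0 0 1]
T4·…·T1 = [-1 0 0 1; 0 2 2 8; 0 0 1/2 -4; 0 0 0 1]
T5·…·T1 = [1 0 0 -1; 0 -4 -4 -16; 0 0 3/4 -6; 0 0 0 1]
T6·…·T1 = [1 -4 -4 -17; 0 -4 -4 -16; 0 0 3/4 -6; 0 0 0 1]
det M = -3; M⁻¹ = [1 -1 0 1; 0 -1/4 -4/3 -12; 0 0 4/3 8; 0 0 0 1]
M⁻¹ · (-20, -20, -3)ᵀ = (1, -3, 4)ᵀ

p = (1, -3, 4)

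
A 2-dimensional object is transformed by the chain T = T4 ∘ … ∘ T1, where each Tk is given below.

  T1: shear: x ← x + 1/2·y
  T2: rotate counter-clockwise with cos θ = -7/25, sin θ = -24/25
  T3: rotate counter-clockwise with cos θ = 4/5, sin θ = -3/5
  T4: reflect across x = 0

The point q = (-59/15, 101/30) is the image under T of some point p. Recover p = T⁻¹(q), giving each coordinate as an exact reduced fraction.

T1 = [1 1/2 0; 0 1 0; 0 0 1]
T2·T1 = [-7/25 41/50 0; -24/25 -19/25 0; 0 0 1]
T3·…·T1 = [-4/5 1/5 0; -3/5 -11/10 0; 0 0 1]
T4·…·T1 = [4/5 -1/5 0; -3/5 -11/10 0; 0 0 1]
det M = -1; M⁻¹ = [11/10 -1/5 0; -3/5 -4/5 0; 0 0 1]
M⁻¹ · (-59/15, 101/30)ᵀ = (-5, -1/3)ᵀ

p = (-5, -1/3)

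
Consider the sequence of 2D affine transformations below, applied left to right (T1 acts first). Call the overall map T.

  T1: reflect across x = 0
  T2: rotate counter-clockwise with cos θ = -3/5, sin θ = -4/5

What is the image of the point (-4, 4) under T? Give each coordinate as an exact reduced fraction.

T1 reflect across x = 0: (-4, 4) → (4, 4)
T2 rotate counter-clockwise with cos θ = -3/5, sin θ = -4/5: (4, 4) → (4/5, -28/5)

T(p) = (4/5, -28/5)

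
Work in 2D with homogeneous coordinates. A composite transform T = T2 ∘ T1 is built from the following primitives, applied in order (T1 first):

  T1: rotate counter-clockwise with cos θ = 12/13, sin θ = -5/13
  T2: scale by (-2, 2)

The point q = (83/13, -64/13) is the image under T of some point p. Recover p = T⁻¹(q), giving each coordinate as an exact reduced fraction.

p = (-2, -7/2)

T1 = [12/13 5/13 0; -5/13 12/13 0; 0 0 1]
T2·T1 = [-24/13 -10/13 0; -10/13 24/13 0; 0 0 1]
det M = -4; M⁻¹ = [-6/13 -5/26 0; -5/26 6/13 0; 0 0 1]
M⁻¹ · (83/13, -64/13)ᵀ = (-2, -7/2)ᵀ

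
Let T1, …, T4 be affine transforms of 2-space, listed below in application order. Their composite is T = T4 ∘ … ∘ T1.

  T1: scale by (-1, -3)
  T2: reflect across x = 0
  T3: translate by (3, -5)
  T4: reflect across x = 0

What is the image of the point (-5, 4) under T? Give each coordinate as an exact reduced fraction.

T1 scale by (-1, -3): (-5, 4) → (5, -12)
T2 reflect across x = 0: (5, -12) → (-5, -12)
T3 translate by (3, -5): (-5, -12) → (-2, -17)
T4 reflect across x = 0: (-2, -17) → (2, -17)

T(p) = (2, -17)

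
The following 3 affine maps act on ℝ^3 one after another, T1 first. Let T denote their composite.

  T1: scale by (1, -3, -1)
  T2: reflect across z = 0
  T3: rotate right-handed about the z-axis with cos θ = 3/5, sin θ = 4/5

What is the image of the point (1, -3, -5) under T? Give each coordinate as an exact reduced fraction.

T(p) = (-33/5, 31/5, -5)

T1 scale by (1, -3, -1): (1, -3, -5) → (1, 9, 5)
T2 reflect across z = 0: (1, 9, 5) → (1, 9, -5)
T3 rotate right-handed about the z-axis with cos θ = 3/5, sin θ = 4/5: (1, 9, -5) → (-33/5, 31/5, -5)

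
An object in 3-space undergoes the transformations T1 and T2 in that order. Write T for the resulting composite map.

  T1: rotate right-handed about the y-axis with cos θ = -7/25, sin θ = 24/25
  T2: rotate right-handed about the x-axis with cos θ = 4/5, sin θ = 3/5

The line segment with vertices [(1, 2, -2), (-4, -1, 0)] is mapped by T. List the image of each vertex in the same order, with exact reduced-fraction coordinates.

T1 rotate right-handed about the y-axis with cos θ = -7/25, sin θ = 24/25: (1, 2, -2) → (-11/5, 2, -2/5); (-4, -1, 0) → (28/25, -1, 96/25)
T2 rotate right-handed about the x-axis with cos θ = 4/5, sin θ = 3/5: (-11/5, 2, -2/5) → (-11/5, 46/25, 22/25); (28/25, -1, 96/25) → (28/25, -388/125, 309/125)

image vertices: (-11/5, 46/25, 22/25), (28/25, -388/125, 309/125)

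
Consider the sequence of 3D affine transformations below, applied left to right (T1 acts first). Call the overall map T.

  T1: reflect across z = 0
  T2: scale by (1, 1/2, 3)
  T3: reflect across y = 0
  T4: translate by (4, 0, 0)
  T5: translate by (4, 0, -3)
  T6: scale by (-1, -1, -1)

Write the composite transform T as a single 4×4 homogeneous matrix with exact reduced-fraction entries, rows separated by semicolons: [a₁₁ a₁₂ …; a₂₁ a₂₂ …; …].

T1 = [1 0 0 0; 0 1 0 0; 0 0 -1 0; 0 0 0 1]
T2·T1 = [1 0 0 0; 0 1/2 0 0; 0 0 -3 0; 0 0 0 1]
T3·…·T1 = [1 0 0 0; 0 -1/2 0 0; 0 0 -3 0; 0 0 0 1]
T4·…·T1 = [1 0 0 4; 0 -1/2 0 0; 0 0 -3 0; 0 0 0 1]
T5·…·T1 = [1 0 0 8; 0 -1/2 0 0; 0 0 -3 -3; 0 0 0 1]
T6·…·T1 = [-1 0 0 -8; 0 1/2 0 0; 0 0 3 3; 0 0 0 1]

T = [-1 0 0 -8; 0 1/2 0 0; 0 0 3 3; 0 0 0 1]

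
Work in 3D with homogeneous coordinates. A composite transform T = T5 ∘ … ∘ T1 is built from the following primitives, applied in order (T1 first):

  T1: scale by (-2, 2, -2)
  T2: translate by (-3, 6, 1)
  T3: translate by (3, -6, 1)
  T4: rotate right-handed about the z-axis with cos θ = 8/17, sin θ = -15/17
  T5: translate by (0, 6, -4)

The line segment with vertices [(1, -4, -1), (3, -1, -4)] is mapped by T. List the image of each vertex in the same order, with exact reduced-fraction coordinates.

image vertices: (-8, 4, 0), (-78/17, 176/17, 6)

T1 scale by (-2, 2, -2): (1, -4, -1) → (-2, -8, 2); (3, -1, -4) → (-6, -2, 8)
T2 translate by (-3, 6, 1): (-2, -8, 2) → (-5, -2, 3); (-6, -2, 8) → (-9, 4, 9)
T3 translate by (3, -6, 1): (-5, -2, 3) → (-2, -8, 4); (-9, 4, 9) → (-6, -2, 10)
T4 rotate right-handed about the z-axis with cos θ = 8/17, sin θ = -15/17: (-2, -8, 4) → (-8, -2, 4); (-6, -2, 10) → (-78/17, 74/17, 10)
T5 translate by (0, 6, -4): (-8, -2, 4) → (-8, 4, 0); (-78/17, 74/17, 10) → (-78/17, 176/17, 6)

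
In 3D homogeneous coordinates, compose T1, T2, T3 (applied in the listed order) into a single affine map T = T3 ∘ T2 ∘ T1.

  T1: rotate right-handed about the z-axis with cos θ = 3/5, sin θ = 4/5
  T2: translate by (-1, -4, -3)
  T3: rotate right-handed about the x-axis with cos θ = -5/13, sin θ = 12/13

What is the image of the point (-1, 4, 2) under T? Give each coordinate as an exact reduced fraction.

T(p) = (-24/5, 24/13, -119/65)

T1 rotate right-handed about the z-axis with cos θ = 3/5, sin θ = 4/5: (-1, 4, 2) → (-19/5, 8/5, 2)
T2 translate by (-1, -4, -3): (-19/5, 8/5, 2) → (-24/5, -12/5, -1)
T3 rotate right-handed about the x-axis with cos θ = -5/13, sin θ = 12/13: (-24/5, -12/5, -1) → (-24/5, 24/13, -119/65)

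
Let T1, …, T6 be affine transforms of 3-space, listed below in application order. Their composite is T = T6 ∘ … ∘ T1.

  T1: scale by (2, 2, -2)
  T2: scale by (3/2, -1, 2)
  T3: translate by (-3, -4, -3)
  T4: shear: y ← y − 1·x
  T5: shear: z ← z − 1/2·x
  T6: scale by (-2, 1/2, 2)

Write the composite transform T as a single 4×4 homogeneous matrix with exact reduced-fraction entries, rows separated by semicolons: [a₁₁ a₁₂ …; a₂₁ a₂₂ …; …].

T1 = [2 0 0 0; 0 2 0 0; 0 0 -2 0; 0 0 0 1]
T2·T1 = [3 0 0 0; 0 -2 0 0; 0 0 -4 0; 0 0 0 1]
T3·…·T1 = [3 0 0 -3; 0 -2 0 -4; 0 0 -4 -3; 0 0 0 1]
T4·…·T1 = [3 0 0 -3; -3 -2 0 -1; 0 0 -4 -3; 0 0 0 1]
T5·…·T1 = [3 0 0 -3; -3 -2 0 -1; -3/2 0 -4 -3/2; 0 0 0 1]
T6·…·T1 = [-6 0 0 6; -3/2 -1 0 -1/2; -3 0 -8 -3; 0 0 0 1]

T = [-6 0 0 6; -3/2 -1 0 -1/2; -3 0 -8 -3; 0 0 0 1]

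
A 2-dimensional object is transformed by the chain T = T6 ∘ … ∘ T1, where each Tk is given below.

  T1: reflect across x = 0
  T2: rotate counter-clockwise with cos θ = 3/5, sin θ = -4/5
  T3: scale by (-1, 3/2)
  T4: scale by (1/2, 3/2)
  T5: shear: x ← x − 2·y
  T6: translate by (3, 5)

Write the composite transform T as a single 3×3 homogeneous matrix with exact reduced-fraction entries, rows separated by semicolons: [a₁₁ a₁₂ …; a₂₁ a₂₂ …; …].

T1 = [-1 0 0; 0 1 0; 0 0 1]
T2·T1 = [-3/5 4/5 0; 4/5 3/5 0; 0 0 1]
T3·…·T1 = [3/5 -4/5 0; 6/5 9/10 0; 0 0 1]
T4·…·T1 = [3/10 -2/5 0; 9/5 27/20 0; 0 0 1]
T5·…·T1 = [-33/10 -31/10 0; 9/5 27/20 0; 0 0 1]
T6·…·T1 = [-33/10 -31/10 3; 9/5 27/20 5; 0 0 1]

T = [-33/10 -31/10 3; 9/5 27/20 5; 0 0 1]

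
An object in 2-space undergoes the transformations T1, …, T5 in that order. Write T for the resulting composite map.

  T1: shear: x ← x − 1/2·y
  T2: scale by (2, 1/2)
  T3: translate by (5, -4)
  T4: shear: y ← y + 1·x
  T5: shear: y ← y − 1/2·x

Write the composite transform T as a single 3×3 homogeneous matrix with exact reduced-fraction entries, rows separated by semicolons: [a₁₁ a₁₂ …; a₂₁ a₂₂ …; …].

T = [2 -1 5; 1 0 -3/2; 0 0 1]

T1 = [1 -1/2 0; 0 1 0; 0 0 1]
T2·T1 = [2 -1 0; 0 1/2 0; 0 0 1]
T3·…·T1 = [2 -1 5; 0 1/2 -4; 0 0 1]
T4·…·T1 = [2 -1 5; 2 -1/2 1; 0 0 1]
T5·…·T1 = [2 -1 5; 1 0 -3/2; 0 0 1]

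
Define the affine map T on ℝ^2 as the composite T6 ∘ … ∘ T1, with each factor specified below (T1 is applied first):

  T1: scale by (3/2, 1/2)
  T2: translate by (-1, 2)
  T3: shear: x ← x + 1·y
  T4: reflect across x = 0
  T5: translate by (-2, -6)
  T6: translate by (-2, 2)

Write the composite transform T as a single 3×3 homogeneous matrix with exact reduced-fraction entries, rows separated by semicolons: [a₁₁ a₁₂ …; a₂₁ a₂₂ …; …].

T1 = [3/2 0 0; 0 1/2 0; 0 0 1]
T2·T1 = [3/2 0 -1; 0 1/2 2; 0 0 1]
T3·…·T1 = [3/2 1/2 1; 0 1/2 2; 0 0 1]
T4·…·T1 = [-3/2 -1/2 -1; 0 1/2 2; 0 0 1]
T5·…·T1 = [-3/2 -1/2 -3; 0 1/2 -4; 0 0 1]
T6·…·T1 = [-3/2 -1/2 -5; 0 1/2 -2; 0 0 1]

T = [-3/2 -1/2 -5; 0 1/2 -2; 0 0 1]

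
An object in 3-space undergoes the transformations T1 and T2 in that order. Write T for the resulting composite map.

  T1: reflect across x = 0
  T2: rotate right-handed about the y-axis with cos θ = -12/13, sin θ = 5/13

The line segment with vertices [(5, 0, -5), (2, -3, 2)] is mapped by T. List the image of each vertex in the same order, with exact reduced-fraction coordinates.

T1 reflect across x = 0: (5, 0, -5) → (-5, 0, -5); (2, -3, 2) → (-2, -3, 2)
T2 rotate right-handed about the y-axis with cos θ = -12/13, sin θ = 5/13: (-5, 0, -5) → (35/13, 0, 85/13); (-2, -3, 2) → (34/13, -3, -14/13)

image vertices: (35/13, 0, 85/13), (34/13, -3, -14/13)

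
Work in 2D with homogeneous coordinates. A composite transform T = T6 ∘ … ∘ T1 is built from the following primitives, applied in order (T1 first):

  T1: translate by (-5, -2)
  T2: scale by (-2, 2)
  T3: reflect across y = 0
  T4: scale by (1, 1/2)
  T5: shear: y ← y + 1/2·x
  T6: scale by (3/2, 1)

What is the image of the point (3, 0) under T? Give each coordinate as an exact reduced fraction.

T1 translate by (-5, -2): (3, 0) → (-2, -2)
T2 scale by (-2, 2): (-2, -2) → (4, -4)
T3 reflect across y = 0: (4, -4) → (4, 4)
T4 scale by (1, 1/2): (4, 4) → (4, 2)
T5 shear: y ← y + 1/2·x: (4, 2) → (4, 4)
T6 scale by (3/2, 1): (4, 4) → (6, 4)

T(p) = (6, 4)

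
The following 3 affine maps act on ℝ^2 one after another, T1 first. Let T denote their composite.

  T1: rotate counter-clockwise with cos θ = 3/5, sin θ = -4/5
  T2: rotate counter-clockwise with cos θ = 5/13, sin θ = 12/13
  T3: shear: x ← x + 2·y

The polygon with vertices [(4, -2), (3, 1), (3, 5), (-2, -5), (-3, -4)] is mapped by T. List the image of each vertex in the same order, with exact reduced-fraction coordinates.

image vertices: (32/13, -62/65), (79/13, 111/65), (167/13, 363/65), (-148/13, -347/65), (-145/13, -60/13)

T1 rotate counter-clockwise with cos θ = 3/5, sin θ = -4/5: (4, -2) → (4/5, -22/5); (3, 1) → (13/5, -9/5); (3, 5) → (29/5, 3/5); (-2, -5) → (-26/5, -7/5); (-3, -4) → (-5, 0)
T2 rotate counter-clockwise with cos θ = 5/13, sin θ = 12/13: (4/5, -22/5) → (284/65, -62/65); (13/5, -9/5) → (173/65, 111/65); (29/5, 3/5) → (109/65, 363/65); (-26/5, -7/5) → (-46/65, -347/65); (-5, 0) → (-25/13, -60/13)
T3 shear: x ← x + 2·y: (284/65, -62/65) → (32/13, -62/65); (173/65, 111/65) → (79/13, 111/65); (109/65, 363/65) → (167/13, 363/65); (-46/65, -347/65) → (-148/13, -347/65); (-25/13, -60/13) → (-145/13, -60/13)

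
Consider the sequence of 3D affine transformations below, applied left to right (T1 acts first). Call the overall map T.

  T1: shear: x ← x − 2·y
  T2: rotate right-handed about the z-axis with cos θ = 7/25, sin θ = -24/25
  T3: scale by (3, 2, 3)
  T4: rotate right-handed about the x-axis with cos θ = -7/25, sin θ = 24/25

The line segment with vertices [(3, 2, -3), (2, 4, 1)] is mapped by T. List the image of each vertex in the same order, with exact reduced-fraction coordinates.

T1 shear: x ← x − 2·y: (3, 2, -3) → (-1, 2, -3); (2, 4, 1) → (-6, 4, 1)
T2 rotate right-handed about the z-axis with cos θ = 7/25, sin θ = -24/25: (-1, 2, -3) → (41/25, 38/25, -3); (-6, 4, 1) → (54/25, 172/25, 1)
T3 scale by (3, 2, 3): (41/25, 38/25, -3) → (123/25, 76/25, -9); (54/25, 172/25, 1) → (162/25, 344/25, 3)
T4 rotate right-handed about the x-axis with cos θ = -7/25, sin θ = 24/25: (123/25, 76/25, -9) → (123/25, 4868/625, 3399/625); (162/25, 344/25, 3) → (162/25, -4208/625, 7731/625)

image vertices: (123/25, 4868/625, 3399/625), (162/25, -4208/625, 7731/625)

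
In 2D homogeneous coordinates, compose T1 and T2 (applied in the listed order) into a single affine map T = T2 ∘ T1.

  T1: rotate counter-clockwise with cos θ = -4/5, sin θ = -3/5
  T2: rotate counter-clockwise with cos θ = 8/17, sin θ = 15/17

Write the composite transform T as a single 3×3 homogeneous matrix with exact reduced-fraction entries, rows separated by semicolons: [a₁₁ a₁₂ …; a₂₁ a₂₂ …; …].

T1 = [-4/5 3/5 0; -3/5 -4/5 0; 0 0 1]
T2·T1 = [13/85 84/85 0; -84/85 13/85 0; 0 0 1]

T = [13/85 84/85 0; -84/85 13/85 0; 0 0 1]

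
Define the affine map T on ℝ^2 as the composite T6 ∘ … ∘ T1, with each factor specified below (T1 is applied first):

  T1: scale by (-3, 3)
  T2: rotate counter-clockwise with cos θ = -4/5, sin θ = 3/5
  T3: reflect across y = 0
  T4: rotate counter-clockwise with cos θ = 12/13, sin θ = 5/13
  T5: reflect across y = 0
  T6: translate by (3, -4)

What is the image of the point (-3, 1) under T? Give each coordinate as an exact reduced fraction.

T1 scale by (-3, 3): (-3, 1) → (9, 3)
T2 rotate counter-clockwise with cos θ = -4/5, sin θ = 3/5: (9, 3) → (-9, 3)
T3 reflect across y = 0: (-9, 3) → (-9, -3)
T4 rotate counter-clockwise with cos θ = 12/13, sin θ = 5/13: (-9, -3) → (-93/13, -81/13)
T5 reflect across y = 0: (-93/13, -81/13) → (-93/13, 81/13)
T6 translate by (3, -4): (-93/13, 81/13) → (-54/13, 29/13)

T(p) = (-54/13, 29/13)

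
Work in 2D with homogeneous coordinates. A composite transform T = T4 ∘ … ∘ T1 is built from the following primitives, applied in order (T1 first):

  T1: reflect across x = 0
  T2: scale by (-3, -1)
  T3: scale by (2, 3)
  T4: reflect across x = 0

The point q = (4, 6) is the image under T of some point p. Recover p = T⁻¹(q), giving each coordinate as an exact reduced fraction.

T1 = [-1 0 0; 0 1 0; 0 0 1]
T2·T1 = [3 0 0; 0 -1 0; 0 0 1]
T3·…·T1 = [6 0 0; 0 -3 0; 0 0 1]
T4·…·T1 = [-6 0 0; 0 -3 0; 0 0 1]
det M = 18; M⁻¹ = [-1/6 0 0; 0 -1/3 0; 0 0 1]
M⁻¹ · (4, 6)ᵀ = (-2/3, -2)ᵀ

p = (-2/3, -2)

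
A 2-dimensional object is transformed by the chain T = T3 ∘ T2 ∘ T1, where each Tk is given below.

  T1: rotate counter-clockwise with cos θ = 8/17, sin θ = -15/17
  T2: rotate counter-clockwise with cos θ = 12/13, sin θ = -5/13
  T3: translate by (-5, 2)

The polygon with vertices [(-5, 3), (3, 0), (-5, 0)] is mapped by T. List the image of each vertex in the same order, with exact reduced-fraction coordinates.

image vertices: (-550/221, 1605/221), (-1042/221, -218/221), (-1210/221, 1542/221)

T1 rotate counter-clockwise with cos θ = 8/17, sin θ = -15/17: (-5, 3) → (5/17, 99/17); (3, 0) → (24/17, -45/17); (-5, 0) → (-40/17, 75/17)
T2 rotate counter-clockwise with cos θ = 12/13, sin θ = -5/13: (5/17, 99/17) → (555/221, 1163/221); (24/17, -45/17) → (63/221, -660/221); (-40/17, 75/17) → (-105/221, 1100/221)
T3 translate by (-5, 2): (555/221, 1163/221) → (-550/221, 1605/221); (63/221, -660/221) → (-1042/221, -218/221); (-105/221, 1100/221) → (-1210/221, 1542/221)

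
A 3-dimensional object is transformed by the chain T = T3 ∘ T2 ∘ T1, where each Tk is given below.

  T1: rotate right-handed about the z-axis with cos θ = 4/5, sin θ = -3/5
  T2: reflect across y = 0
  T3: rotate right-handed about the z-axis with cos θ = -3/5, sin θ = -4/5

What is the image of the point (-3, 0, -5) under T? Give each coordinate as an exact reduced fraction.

T1 rotate right-handed about the z-axis with cos θ = 4/5, sin θ = -3/5: (-3, 0, -5) → (-12/5, 9/5, -5)
T2 reflect across y = 0: (-12/5, 9/5, -5) → (-12/5, -9/5, -5)
T3 rotate right-handed about the z-axis with cos θ = -3/5, sin θ = -4/5: (-12/5, -9/5, -5) → (0, 3, -5)

T(p) = (0, 3, -5)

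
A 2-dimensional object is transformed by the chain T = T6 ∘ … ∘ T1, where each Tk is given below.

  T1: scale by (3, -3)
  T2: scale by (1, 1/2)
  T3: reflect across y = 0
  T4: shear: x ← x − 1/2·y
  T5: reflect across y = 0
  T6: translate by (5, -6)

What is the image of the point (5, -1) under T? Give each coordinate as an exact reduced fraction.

T1 scale by (3, -3): (5, -1) → (15, 3)
T2 scale by (1, 1/2): (15, 3) → (15, 3/2)
T3 reflect across y = 0: (15, 3/2) → (15, -3/2)
T4 shear: x ← x − 1/2·y: (15, -3/2) → (63/4, -3/2)
T5 reflect across y = 0: (63/4, -3/2) → (63/4, 3/2)
T6 translate by (5, -6): (63/4, 3/2) → (83/4, -9/2)

T(p) = (83/4, -9/2)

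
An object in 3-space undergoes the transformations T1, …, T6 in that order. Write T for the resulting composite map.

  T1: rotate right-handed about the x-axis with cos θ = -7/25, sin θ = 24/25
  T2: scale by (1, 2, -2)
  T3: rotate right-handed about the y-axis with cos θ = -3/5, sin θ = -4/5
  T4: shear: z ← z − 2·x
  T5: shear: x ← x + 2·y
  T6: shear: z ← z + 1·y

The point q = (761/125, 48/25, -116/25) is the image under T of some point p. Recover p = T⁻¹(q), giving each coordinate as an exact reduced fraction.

p = (-3, 0, -1)

T1 = [1 0 0 0; 0 -7/25 -24/25 0; 0 24/25 -7/25 0; 0 0 0 1]
T2·T1 = [1 0 0 0; 0 -14/25 -48/25 0; 0 -48/25 14/25 0; 0 0 0 1]
T3·…·T1 = [-3/5 192/125 -56/125 0; 0 -14/25 -48/25 0; 4/5 144/125 -42/125 0; 0 0 0 1]
T4·…·T1 = [-3/5 192/125 -56/125 0; 0 -14/25 -48/25 0; 2 -48/25 14/25 0; 0 0 0 1]
T5·…·T1 = [-3/5 52/125 -536/125 0; 0 -14/25 -48/25 0; 2 -48/25 14/25 0; 0 0 0 1]
T6·…·T1 = [-3/5 52/125 -536/125 0; 0 -14/25 -48/25 0; 2 -62/25 -34/25 0; 0 0 0 1]
det M = -4; M⁻¹ = [1 -14/5 4/5 0; 24/25 -587/250 36/125 0; -7/25 41/250 -21/250 0; 0 0 0 1]
M⁻¹ · (761/125, 48/25, -116/25)ᵀ = (-3, 0, -1)ᵀ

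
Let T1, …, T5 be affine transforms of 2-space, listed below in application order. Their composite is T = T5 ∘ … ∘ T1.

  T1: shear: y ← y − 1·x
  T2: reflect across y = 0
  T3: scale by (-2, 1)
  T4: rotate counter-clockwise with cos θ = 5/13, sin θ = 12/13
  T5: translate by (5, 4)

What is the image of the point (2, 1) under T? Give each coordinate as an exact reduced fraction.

T(p) = (33/13, 9/13)

T1 shear: y ← y − 1·x: (2, 1) → (2, -1)
T2 reflect across y = 0: (2, -1) → (2, 1)
T3 scale by (-2, 1): (2, 1) → (-4, 1)
T4 rotate counter-clockwise with cos θ = 5/13, sin θ = 12/13: (-4, 1) → (-32/13, -43/13)
T5 translate by (5, 4): (-32/13, -43/13) → (33/13, 9/13)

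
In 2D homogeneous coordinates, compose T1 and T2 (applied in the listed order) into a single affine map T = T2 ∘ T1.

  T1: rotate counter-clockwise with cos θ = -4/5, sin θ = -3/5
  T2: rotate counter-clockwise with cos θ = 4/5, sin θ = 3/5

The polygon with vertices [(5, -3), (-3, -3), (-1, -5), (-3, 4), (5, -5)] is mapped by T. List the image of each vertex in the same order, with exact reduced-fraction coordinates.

image vertices: (-107/25, -99/25), (-51/25, 93/25), (-113/25, 59/25), (117/25, 44/25), (-31/5, -17/5)

T1 rotate counter-clockwise with cos θ = -4/5, sin θ = -3/5: (5, -3) → (-29/5, -3/5); (-3, -3) → (3/5, 21/5); (-1, -5) → (-11/5, 23/5); (-3, 4) → (24/5, -7/5); (5, -5) → (-7, 1)
T2 rotate counter-clockwise with cos θ = 4/5, sin θ = 3/5: (-29/5, -3/5) → (-107/25, -99/25); (3/5, 21/5) → (-51/25, 93/25); (-11/5, 23/5) → (-113/25, 59/25); (24/5, -7/5) → (117/25, 44/25); (-7, 1) → (-31/5, -17/5)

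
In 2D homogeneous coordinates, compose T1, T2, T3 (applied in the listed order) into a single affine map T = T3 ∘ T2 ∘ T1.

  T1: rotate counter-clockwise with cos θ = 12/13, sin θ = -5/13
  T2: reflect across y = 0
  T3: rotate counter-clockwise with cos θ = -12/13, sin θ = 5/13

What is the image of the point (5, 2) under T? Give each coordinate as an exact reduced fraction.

T(p) = (-5, 2)

T1 rotate counter-clockwise with cos θ = 12/13, sin θ = -5/13: (5, 2) → (70/13, -1/13)
T2 reflect across y = 0: (70/13, -1/13) → (70/13, 1/13)
T3 rotate counter-clockwise with cos θ = -12/13, sin θ = 5/13: (70/13, 1/13) → (-5, 2)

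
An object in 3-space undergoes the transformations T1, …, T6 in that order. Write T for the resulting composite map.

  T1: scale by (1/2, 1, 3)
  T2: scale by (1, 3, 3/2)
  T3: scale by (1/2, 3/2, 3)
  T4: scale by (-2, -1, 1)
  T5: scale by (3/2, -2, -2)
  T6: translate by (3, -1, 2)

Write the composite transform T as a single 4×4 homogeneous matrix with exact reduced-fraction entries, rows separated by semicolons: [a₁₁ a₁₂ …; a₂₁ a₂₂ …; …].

T = [-3/4 0 0 3; 0 9 0 -1; 0 0 -27 2; 0 0 0 1]

T1 = [1/2 0 0 0; 0 1 0 0; 0 0 3 0; 0 0 0 1]
T2·T1 = [1/2 0 0 0; 0 3 0 0; 0 0 9/2 0; 0 0 0 1]
T3·…·T1 = [1/4 0 0 0; 0 9/2 0 0; 0 0 27/2 0; 0 0 0 1]
T4·…·T1 = [-1/2 0 0 0; 0 -9/2 0 0; 0 0 27/2 0; 0 0 0 1]
T5·…·T1 = [-3/4 0 0 0; 0 9 0 0; 0 0 -27 0; 0 0 0 1]
T6·…·T1 = [-3/4 0 0 3; 0 9 0 -1; 0 0 -27 2; 0 0 0 1]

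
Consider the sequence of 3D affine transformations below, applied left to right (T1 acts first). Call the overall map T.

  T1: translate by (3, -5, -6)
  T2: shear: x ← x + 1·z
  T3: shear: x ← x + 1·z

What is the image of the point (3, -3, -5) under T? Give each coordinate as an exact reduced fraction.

T1 translate by (3, -5, -6): (3, -3, -5) → (6, -8, -11)
T2 shear: x ← x + 1·z: (6, -8, -11) → (-5, -8, -11)
T3 shear: x ← x + 1·z: (-5, -8, -11) → (-16, -8, -11)

T(p) = (-16, -8, -11)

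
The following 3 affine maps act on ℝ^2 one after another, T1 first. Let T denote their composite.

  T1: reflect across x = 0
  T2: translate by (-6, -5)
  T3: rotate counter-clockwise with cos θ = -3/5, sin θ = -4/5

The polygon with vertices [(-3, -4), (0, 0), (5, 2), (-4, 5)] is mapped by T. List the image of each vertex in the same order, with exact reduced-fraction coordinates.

T1 reflect across x = 0: (-3, -4) → (3, -4); (0, 0) → (0, 0); (5, 2) → (-5, 2); (-4, 5) → (4, 5)
T2 translate by (-6, -5): (3, -4) → (-3, -9); (0, 0) → (-6, -5); (-5, 2) → (-11, -3); (4, 5) → (-2, 0)
T3 rotate counter-clockwise with cos θ = -3/5, sin θ = -4/5: (-3, -9) → (-27/5, 39/5); (-6, -5) → (-2/5, 39/5); (-11, -3) → (21/5, 53/5); (-2, 0) → (6/5, 8/5)

image vertices: (-27/5, 39/5), (-2/5, 39/5), (21/5, 53/5), (6/5, 8/5)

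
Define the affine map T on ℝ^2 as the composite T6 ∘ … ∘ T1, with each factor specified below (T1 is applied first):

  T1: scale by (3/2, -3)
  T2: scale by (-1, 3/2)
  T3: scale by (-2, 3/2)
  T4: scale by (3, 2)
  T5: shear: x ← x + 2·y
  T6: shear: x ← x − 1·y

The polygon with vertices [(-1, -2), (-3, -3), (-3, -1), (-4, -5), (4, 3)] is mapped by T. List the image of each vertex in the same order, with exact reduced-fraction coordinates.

T1 scale by (3/2, -3): (-1, -2) → (-3/2, 6); (-3, -3) → (-9/2, 9); (-3, -1) → (-9/2, 3); (-4, -5) → (-6, 15); (4, 3) → (6, -9)
T2 scale by (-1, 3/2): (-3/2, 6) → (3/2, 9); (-9/2, 9) → (9/2, 27/2); (-9/2, 3) → (9/2, 9/2); (-6, 15) → (6, 45/2); (6, -9) → (-6, -27/2)
T3 scale by (-2, 3/2): (3/2, 9) → (-3, 27/2); (9/2, 27/2) → (-9, 81/4); (9/2, 9/2) → (-9, 27/4); (6, 45/2) → (-12, 135/4); (-6, -27/2) → (12, -81/4)
T4 scale by (3, 2): (-3, 27/2) → (-9, 27); (-9, 81/4) → (-27, 81/2); (-9, 27/4) → (-27, 27/2); (-12, 135/4) → (-36, 135/2); (12, -81/4) → (36, -81/2)
T5 shear: x ← x + 2·y: (-9, 27) → (45, 27); (-27, 81/2) → (54, 81/2); (-27, 27/2) → (0, 27/2); (-36, 135/2) → (99, 135/2); (36, -81/2) → (-45, -81/2)
T6 shear: x ← x − 1·y: (45, 27) → (18, 27); (54, 81/2) → (27/2, 81/2); (0, 27/2) → (-27/2, 27/2); (99, 135/2) → (63/2, 135/2); (-45, -81/2) → (-9/2, -81/2)

image vertices: (18, 27), (27/2, 81/2), (-27/2, 27/2), (63/2, 135/2), (-9/2, -81/2)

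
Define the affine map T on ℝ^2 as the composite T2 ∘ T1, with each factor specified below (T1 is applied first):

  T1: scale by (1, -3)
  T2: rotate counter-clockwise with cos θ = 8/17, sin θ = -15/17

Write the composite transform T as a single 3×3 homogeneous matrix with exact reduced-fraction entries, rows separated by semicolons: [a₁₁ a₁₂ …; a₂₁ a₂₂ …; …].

T1 = [1 0 0; 0 -3 0; 0 0 1]
T2·T1 = [8/17 -45/17 0; -15/17 -24/17 0; 0 0 1]

T = [8/17 -45/17 0; -15/17 -24/17 0; 0 0 1]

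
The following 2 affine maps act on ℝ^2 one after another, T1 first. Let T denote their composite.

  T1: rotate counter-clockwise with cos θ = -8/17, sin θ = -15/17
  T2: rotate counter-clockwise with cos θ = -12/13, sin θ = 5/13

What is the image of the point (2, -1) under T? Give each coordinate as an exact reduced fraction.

T1 rotate counter-clockwise with cos θ = -8/17, sin θ = -15/17: (2, -1) → (-31/17, -22/17)
T2 rotate counter-clockwise with cos θ = -12/13, sin θ = 5/13: (-31/17, -22/17) → (482/221, 109/221)

T(p) = (482/221, 109/221)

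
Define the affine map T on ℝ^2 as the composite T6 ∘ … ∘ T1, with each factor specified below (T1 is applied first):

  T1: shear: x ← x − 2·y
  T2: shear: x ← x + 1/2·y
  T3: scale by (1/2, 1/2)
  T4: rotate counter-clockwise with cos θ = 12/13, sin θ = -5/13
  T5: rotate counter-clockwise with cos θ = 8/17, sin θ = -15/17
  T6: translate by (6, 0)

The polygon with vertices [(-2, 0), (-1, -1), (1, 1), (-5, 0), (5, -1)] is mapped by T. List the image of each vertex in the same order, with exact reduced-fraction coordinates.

image vertices: (1305/221, 220/221), (4885/884, -131/442), (5723/884, 131/442), (2547/442, 550/221), (5137/884, -1451/442)

T1 shear: x ← x − 2·y: (-2, 0) → (-2, 0); (-1, -1) → (1, -1); (1, 1) → (-1, 1); (-5, 0) → (-5, 0); (5, -1) → (7, -1)
T2 shear: x ← x + 1/2·y: (-2, 0) → (-2, 0); (1, -1) → (1/2, -1); (-1, 1) → (-1/2, 1); (-5, 0) → (-5, 0); (7, -1) → (13/2, -1)
T3 scale by (1/2, 1/2): (-2, 0) → (-1, 0); (1/2, -1) → (1/4, -1/2); (-1/2, 1) → (-1/4, 1/2); (-5, 0) → (-5/2, 0); (13/2, -1) → (13/4, -1/2)
T4 rotate counter-clockwise with cos θ = 12/13, sin θ = -5/13: (-1, 0) → (-12/13, 5/13); (1/4, -1/2) → (1/26, -29/52); (-1/4, 1/2) → (-1/26, 29/52); (-5/2, 0) → (-30/13, 25/26); (13/4, -1/2) → (73/26, -89/52)
T5 rotate counter-clockwise with cos θ = 8/17, sin θ = -15/17: (-12/13, 5/13) → (-21/221, 220/221); (1/26, -29/52) → (-419/884, -131/442); (-1/26, 29/52) → (419/884, 131/442); (-30/13, 25/26) → (-105/442, 550/221); (73/26, -89/52) → (-167/884, -1451/442)
T6 translate by (6, 0): (-21/221, 220/221) → (1305/221, 220/221); (-419/884, -131/442) → (4885/884, -131/442); (419/884, 131/442) → (5723/884, 131/442); (-105/442, 550/221) → (2547/442, 550/221); (-167/884, -1451/442) → (5137/884, -1451/442)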